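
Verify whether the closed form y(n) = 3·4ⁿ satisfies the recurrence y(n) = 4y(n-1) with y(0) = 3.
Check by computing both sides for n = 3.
From the recurrence with y(0) = 3:
  y(0) = 3, y(1) = 12, y(2) = 48, y(3) = 192
  so the recurrence gives y(3) = 192.
From the proposed closed form y(n) = 3·4ⁿ:
  y(3) = 192.
Both sides give 192 at n = 3, and the initial condition(s) match, so the closed form is consistent.

Yes, the closed form is correct.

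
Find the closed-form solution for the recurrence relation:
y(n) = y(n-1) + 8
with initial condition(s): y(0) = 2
Recurrence: y(n) = y(n-1) + 8, initial: y(0) = 2.
Each step adds 8, so y(n) = y(0) + 8n = 8n + 2.

y(n) = 8n + 2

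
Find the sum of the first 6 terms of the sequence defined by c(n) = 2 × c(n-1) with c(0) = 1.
Computing the sequence terms: 1, 2, 4, 8, 16, 32
Adding these values together:

63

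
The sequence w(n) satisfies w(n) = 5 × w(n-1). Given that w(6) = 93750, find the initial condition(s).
In general w(n) = 5ⁿ · w(0). At n = 6: w(0) = w(6) / 5^6 = 93750 / 15625 = 6.

w(0) = 6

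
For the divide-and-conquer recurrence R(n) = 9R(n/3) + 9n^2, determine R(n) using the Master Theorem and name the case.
Master Theorem template: R(n) = a·R(n/b) + f(n).
Here: a=9, b=3, f(n)=9n^2
Compute log_b(a) = log_3(9) = 2.
f(n) = 9n^2 = Θ(n^2). Case 2: R(n) = Θ(n^2 log n).

Case 2: R(n) = Θ(n^2 log n)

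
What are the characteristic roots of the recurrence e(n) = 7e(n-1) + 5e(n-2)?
Substitute e(n) = rⁿ and divide through by rⁿ⁻²: r² - 7r - 5 = 0
Discriminant: 7² + 4·5 = 69, not a perfect square, so by the quadratic formula r = (7 ± √69)/2.
General solution: e(n) = A·r₁ⁿ + B·r₂ⁿ where r₁,r₂ = (7 ± √69)/2

Characteristic: r² - 7r - 5 = 0, Roots: r = (7 ± √69)/2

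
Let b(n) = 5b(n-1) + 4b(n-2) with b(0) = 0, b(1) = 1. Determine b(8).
Computing the sequence terms:
0, 1, 5, 29, 165, 941, 5365, 30589, 174405

174405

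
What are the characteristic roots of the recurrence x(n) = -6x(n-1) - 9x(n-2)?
Substitute x(n) = rⁿ and divide through by rⁿ⁻²: r² + 6r + 9 = 0
Factor: (r + 3)² = 0, so r = -3 (double root).
General solution: x(n) = (A + Bn)·(-3)ⁿ

Characteristic: r² + 6r + 9 = 0, Roots: r = -3 (double root)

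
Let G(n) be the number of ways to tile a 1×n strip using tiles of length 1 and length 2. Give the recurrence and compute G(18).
Condition on the last tile: it has length 1 (leaving a 1×(n-1) strip) or length 2 (leaving a 1×(n-2) strip), so G(n) = G(n-1) + G(n-2) (order-2 linear recurrence).
For 0 ≤ i < 2 only unit tiles fit, so G(i) = 1.
Iterating the recurrence: G(2) = 2, G(3) = 3, G(4) = 5, G(5) = 8, G(6) = 13, G(7) = 21, G(8) = 34, G(9) = 55, G(10) = 89, G(11) = 144, G(12) = 233, G(13) = 377, G(14) = 610, G(15) = 987, G(16) = 1597, G(17) = 2584, G(18) = 4181.

G(n) = G(n-1) + G(n-2), with G(i) = 1 for 0 ≤ i < 2; G(18) = 4181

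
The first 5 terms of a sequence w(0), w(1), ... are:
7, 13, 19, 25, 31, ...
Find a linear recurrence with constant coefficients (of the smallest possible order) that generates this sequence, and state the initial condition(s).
Look for the lowest-order linear relation among consecutive terms.
Observation: consecutive differences are constant (= 6).
Check at n=2: 1·13 + 6 = 19. ✓

w(n) = w(n-1) + 6, w(0) = 7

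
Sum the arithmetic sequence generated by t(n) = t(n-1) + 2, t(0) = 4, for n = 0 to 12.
Computing the sequence terms: 4, 6, 8, 10, 12, 14, 16, 18, 20, 22, 24, 26, 28
Adding these values together:

208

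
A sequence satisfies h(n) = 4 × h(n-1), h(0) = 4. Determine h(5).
Computing step by step:
h(0) = 4
h(1) = 4 × 4 = 16
h(2) = 4 × 16 = 64
h(3) = 4 × 64 = 256
h(4) = 4 × 256 = 1024
h(5) = 4 × 1024 = 4096

4096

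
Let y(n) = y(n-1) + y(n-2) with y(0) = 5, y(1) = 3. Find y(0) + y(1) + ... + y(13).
Computing the sequence terms: 5, 3, 8, 11, 19, 30, 49, 79, 128, 207, 335, 542, 877, 1419
Adding these values together:

3712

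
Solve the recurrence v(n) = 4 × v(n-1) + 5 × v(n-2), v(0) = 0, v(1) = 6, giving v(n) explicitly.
Recurrence: v(n) = 4 × v(n-1) + 5 × v(n-2), initial: v(0) = 0, v(1) = 6.
Characteristic equation: r² - 4r - 5 = 0, which factors as (r - 5)(r + 1) = 0, so r = 5, -1. General solution v(n) = A·5ⁿ + B·(-1)ⁿ. From v(0) = 0: A + B = 0. From v(1) = 6: 5A - 1B = 6. Solving gives A = 1, B = -1.

v(n) = 5ⁿ - (-1)ⁿ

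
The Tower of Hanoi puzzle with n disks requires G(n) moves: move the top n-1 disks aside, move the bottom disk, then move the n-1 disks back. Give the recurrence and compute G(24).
Moving n disks = move the top n-1 disks aside (G(n-1) moves) + move the largest disk (1 move) + move the n-1 disks back on top (G(n-1) moves), so G(n) = 2G(n-1) + 1, with G(1) = 1 (a single disk takes one move).
First terms: 1, 3, 7, 15, 31, 63, … — each is one less than a power of 2. Indeed G(n) + 1 = 2(G(n-1) + 1) with G(1) + 1 = 2, so G(n) + 1 = 2ⁿ and G(n) = 2ⁿ - 1.
Hence G(24) = 2^24 - 1 = 16777216 - 1 = 16777215.

G(n) = 2G(n-1) + 1, G(1) = 1; G(24) = 16777215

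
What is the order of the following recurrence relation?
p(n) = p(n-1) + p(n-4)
The order is the largest lag k for which p(n-k) appears. Here the deepest term is p(n-4), so the order is 4.

Order 4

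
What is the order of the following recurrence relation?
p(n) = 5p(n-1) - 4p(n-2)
The order is the largest lag k for which p(n-k) appears. Here the deepest term is p(n-2), so the order is 2.

Order 2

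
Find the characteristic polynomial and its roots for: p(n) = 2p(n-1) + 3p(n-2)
Substitute p(n) = rⁿ and divide through by rⁿ⁻²: r² - 2r - 3 = 0
Factor: (r + 1)(r - 3) = 0, so r = -1, 3.
General solution: p(n) = A·(-1)ⁿ + B·3ⁿ

Characteristic: r² - 2r - 3 = 0, Roots: r = -1, 3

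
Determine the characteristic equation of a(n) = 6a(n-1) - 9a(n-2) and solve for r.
Substitute a(n) = rⁿ and divide through by rⁿ⁻²: r² - 6r + 9 = 0
Factor: (r - 3)² = 0, so r = 3 (double root).
General solution: a(n) = (A + Bn)·3ⁿ

Characteristic: r² - 6r + 9 = 0, Roots: r = 3 (double root)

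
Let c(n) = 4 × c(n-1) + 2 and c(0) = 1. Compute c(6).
Computing step by step:
c(0) = 1
c(1) = 4 × 1 + 2 = 6
c(2) = 4 × 6 + 2 = 26
c(3) = 4 × 26 + 2 = 106
c(4) = 4 × 106 + 2 = 426
c(5) = 4 × 426 + 2 = 1706
c(6) = 4 × 1706 + 2 = 6826

6826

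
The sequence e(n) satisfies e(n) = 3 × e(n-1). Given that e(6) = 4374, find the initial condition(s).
In general e(n) = 3ⁿ · e(0). At n = 6: e(0) = e(6) / 3^6 = 4374 / 729 = 6.

e(0) = 6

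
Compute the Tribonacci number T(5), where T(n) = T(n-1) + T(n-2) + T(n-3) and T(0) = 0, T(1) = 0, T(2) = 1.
Computing the sequence terms:
0, 0, 1, 1, 2, 4

4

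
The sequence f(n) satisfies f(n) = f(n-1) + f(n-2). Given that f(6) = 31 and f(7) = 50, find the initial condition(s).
Work backwards using f(k) = f(k+2) - f(k+1):
f(5) = f(7) - f(6) = 50 - 31 = 19
f(4) = f(6) - f(5) = 31 - 19 = 12
f(3) = f(5) - f(4) = 19 - 12 = 7
f(2) = f(4) - f(3) = 12 - 7 = 5
f(1) = f(3) - f(2) = 7 - 5 = 2
f(0) = f(2) - f(1) = 5 - 2 = 3

f(0) = 3, f(1) = 2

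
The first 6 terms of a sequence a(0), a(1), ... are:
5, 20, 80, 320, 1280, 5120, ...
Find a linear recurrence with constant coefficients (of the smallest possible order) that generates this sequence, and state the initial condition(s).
Look for the lowest-order linear relation among consecutive terms.
Observation: each term is 4× the previous.
Check at n=2: 4·20 = 80. ✓

a(n) = 4 × a(n-1), a(0) = 5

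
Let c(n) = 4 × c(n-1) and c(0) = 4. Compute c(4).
Computing step by step:
c(0) = 4
c(1) = 4 × 4 = 16
c(2) = 4 × 16 = 64
c(3) = 4 × 64 = 256
c(4) = 4 × 256 = 1024

1024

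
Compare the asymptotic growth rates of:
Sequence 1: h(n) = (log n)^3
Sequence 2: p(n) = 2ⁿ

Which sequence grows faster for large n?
Comparing growth rates:
Growth-rate hierarchy: log n ≺ any polynomial ≺ any exponential cⁿ (c>1) ≺ n! ≺ nⁿ.
exponential base 2 dominates polylogarithmic (log n)^3 asymptotically.

p(n) grows faster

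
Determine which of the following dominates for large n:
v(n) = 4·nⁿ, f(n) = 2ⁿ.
Comparing growth rates:
Growth-rate hierarchy: log n ≺ any polynomial ≺ any exponential cⁿ (c>1) ≺ n! ≺ nⁿ.
super-exponential nⁿ dominates exponential base 2 asymptotically.

v(n) grows faster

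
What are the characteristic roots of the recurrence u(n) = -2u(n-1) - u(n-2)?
Substitute u(n) = rⁿ and divide through by rⁿ⁻²: r² + 2r + 1 = 0
Factor: (r + 1)² = 0, so r = -1 (double root).
General solution: u(n) = (A + Bn)·(-1)ⁿ

Characteristic: r² + 2r + 1 = 0, Roots: r = -1 (double root)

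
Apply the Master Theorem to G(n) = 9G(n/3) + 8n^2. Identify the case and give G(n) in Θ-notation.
Master Theorem template: G(n) = a·G(n/b) + f(n).
Here: a=9, b=3, f(n)=8n^2
Compute log_b(a) = log_3(9) = 2.
f(n) = 8n^2 = Θ(n^2). Case 2: G(n) = Θ(n^2 log n).

Case 2: G(n) = Θ(n^2 log n)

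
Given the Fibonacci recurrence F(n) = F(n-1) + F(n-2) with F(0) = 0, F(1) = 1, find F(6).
Computing the sequence terms:
0, 1, 1, 2, 3, 5, 8

8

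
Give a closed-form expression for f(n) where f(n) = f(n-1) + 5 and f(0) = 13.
Recurrence: f(n) = f(n-1) + 5, initial: f(0) = 13.
Each step adds 5, so f(n) = f(0) + 5n = 5n + 13.

f(n) = 5n + 13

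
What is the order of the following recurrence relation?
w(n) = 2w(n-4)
The order is the largest lag k for which w(n-k) appears. Here the deepest term is w(n-4), so the order is 4.

Order 4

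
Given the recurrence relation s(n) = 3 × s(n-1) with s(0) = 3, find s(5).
Computing step by step:
s(0) = 3
s(1) = 3 × 3 = 9
s(2) = 3 × 9 = 27
s(3) = 3 × 27 = 81
s(4) = 3 × 81 = 243
s(5) = 3 × 243 = 729

729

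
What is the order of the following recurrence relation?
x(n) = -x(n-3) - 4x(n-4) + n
The order is the largest lag k for which x(n-k) appears. Here the deepest term is x(n-4) (the n term is non-homogeneous and does not affect the order), so the order is 4.

Order 4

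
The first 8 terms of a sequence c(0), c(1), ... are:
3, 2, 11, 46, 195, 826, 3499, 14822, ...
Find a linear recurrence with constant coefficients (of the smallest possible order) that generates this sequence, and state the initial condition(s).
Look for the lowest-order linear relation among consecutive terms.
Observation: c(n) - 4·c(n-1) - (1)·c(n-2) = 0 holds for the shown terms, and no order-1 relation c(n) = α·c(n-1) + β fits.
Check at n=3: 4·11 + (1)·2 = 46. ✓

c(n) = 4c(n-1) + c(n-2), c(0) = 3, c(1) = 2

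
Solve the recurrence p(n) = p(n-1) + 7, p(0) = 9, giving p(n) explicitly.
Recurrence: p(n) = p(n-1) + 7, initial: p(0) = 9.
Each step adds 7, so p(n) = p(0) + 7n = 7n + 9.

p(n) = 7n + 9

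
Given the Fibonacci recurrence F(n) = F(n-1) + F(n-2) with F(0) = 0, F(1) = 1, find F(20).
Computing the sequence terms:
0, 1, 1, 2, 3, 5, 8, 13, 21, 34, 55, 89, 144, 233, 377, 610, 987, 1597, 2584, 4181, 6765

6765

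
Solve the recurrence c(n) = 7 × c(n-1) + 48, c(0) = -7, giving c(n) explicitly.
Recurrence: c(n) = 7 × c(n-1) + 48, initial: c(0) = -7.
Try c(n) = A·7ⁿ + C. Substituting: A·7ⁿ + C = 7(A·7ⁿ⁻¹ + C) + 48 = A·7ⁿ + 7C + 48, so C = 7C + 48, giving C = -8. Then c(0) = A - 8 = -7 gives A = 1.

c(n) = 7ⁿ - 8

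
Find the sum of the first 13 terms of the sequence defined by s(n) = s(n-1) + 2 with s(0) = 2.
Computing the sequence terms: 2, 4, 6, 8, 10, 12, 14, 16, 18, 20, 22, 24, 26
Adding these values together:

182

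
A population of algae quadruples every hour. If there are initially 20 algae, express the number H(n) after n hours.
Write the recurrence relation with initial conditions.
Each hour multiplies the count by 4, so the count after n hours depends only on the count after n-1 hours: H(n) = 4 × H(n-1). The starting count gives H(0) = 20.
Unrolling n times gives the closed form H(n) = 20 × 4ⁿ.

H(n) = 4 × H(n-1), H(0) = 20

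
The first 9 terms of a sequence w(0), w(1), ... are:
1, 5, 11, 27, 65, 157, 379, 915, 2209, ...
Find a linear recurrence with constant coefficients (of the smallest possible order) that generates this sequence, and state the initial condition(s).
Look for the lowest-order linear relation among consecutive terms.
Observation: w(n) - 2·w(n-1) - (1)·w(n-2) = 0 holds for the shown terms, and no order-1 relation w(n) = α·w(n-1) + β fits.
Check at n=3: 2·11 + (1)·5 = 27. ✓

w(n) = 2w(n-1) + w(n-2), w(0) = 1, w(1) = 5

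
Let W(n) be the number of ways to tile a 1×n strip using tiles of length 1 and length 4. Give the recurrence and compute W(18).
Condition on the last tile: it has length 1 (leaving a 1×(n-1) strip) or length 4 (leaving a 1×(n-4) strip), so W(n) = W(n-1) + W(n-4) (order-4 linear recurrence).
For 0 ≤ i < 4 only unit tiles fit, so W(i) = 1.
Iterating the recurrence: W(4) = 2, W(5) = 3, W(6) = 4, W(7) = 5, W(8) = 7, W(9) = 10, W(10) = 14, W(11) = 19, W(12) = 26, W(13) = 36, W(14) = 50, W(15) = 69, W(16) = 95, W(17) = 131, W(18) = 181.

W(n) = W(n-1) + W(n-4), with W(i) = 1 for 0 ≤ i < 4; W(18) = 181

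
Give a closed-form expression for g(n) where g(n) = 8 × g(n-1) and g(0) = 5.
Recurrence: g(n) = 8 × g(n-1), initial: g(0) = 5.
Each term is 8 times the previous, so this is geometric with ratio 8. After n steps: g(n) = g(0)·8ⁿ = 5·8ⁿ.

g(n) = 5·8ⁿ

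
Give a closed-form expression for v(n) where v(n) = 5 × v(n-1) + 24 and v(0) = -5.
Recurrence: v(n) = 5 × v(n-1) + 24, initial: v(0) = -5.
Try v(n) = A·5ⁿ + C. Substituting: A·5ⁿ + C = 5(A·5ⁿ⁻¹ + C) + 24 = A·5ⁿ + 5C + 24, so C = 5C + 24, giving C = -6. Then v(0) = A - 6 = -5 gives A = 1.

v(n) = 5ⁿ - 6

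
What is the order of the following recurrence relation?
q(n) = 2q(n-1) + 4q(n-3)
The order is the largest lag k for which q(n-k) appears. Here the deepest term is q(n-3), so the order is 3.

Order 3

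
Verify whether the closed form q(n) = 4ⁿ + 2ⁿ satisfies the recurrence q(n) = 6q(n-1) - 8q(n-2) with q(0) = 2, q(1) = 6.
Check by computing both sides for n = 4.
From the recurrence with q(0) = 2, q(1) = 6:
  q(0) = 2, q(1) = 6, q(2) = 20, q(3) = 72, q(4) = 272
  so the recurrence gives q(4) = 272.
From the proposed closed form q(n) = 4ⁿ + 2ⁿ:
  q(4) = 272.
Both sides give 272 at n = 4, and the initial condition(s) match, so the closed form is consistent.

Yes, the closed form is correct.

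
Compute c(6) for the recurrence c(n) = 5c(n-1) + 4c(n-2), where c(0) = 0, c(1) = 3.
Computing the sequence terms:
0, 3, 15, 87, 495, 2823, 16095

16095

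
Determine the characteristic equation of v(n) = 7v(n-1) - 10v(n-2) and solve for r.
Substitute v(n) = rⁿ and divide through by rⁿ⁻²: r² - 7r + 10 = 0
Factor: (r - 5)(r - 2) = 0, so r = 5, 2.
General solution: v(n) = A·5ⁿ + B·2ⁿ

Characteristic: r² - 7r + 10 = 0, Roots: r = 5, 2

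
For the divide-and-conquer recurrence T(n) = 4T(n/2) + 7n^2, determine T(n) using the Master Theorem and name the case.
Master Theorem template: T(n) = a·T(n/b) + f(n).
Here: a=4, b=2, f(n)=7n^2
Compute log_b(a) = log_2(4) = 2.
f(n) = 7n^2 = Θ(n^2). Case 2: T(n) = Θ(n^2 log n).

Case 2: T(n) = Θ(n^2 log n)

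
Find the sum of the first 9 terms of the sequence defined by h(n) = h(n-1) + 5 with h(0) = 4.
Computing the sequence terms: 4, 9, 14, 19, 24, 29, 34, 39, 44
Adding these values together:

216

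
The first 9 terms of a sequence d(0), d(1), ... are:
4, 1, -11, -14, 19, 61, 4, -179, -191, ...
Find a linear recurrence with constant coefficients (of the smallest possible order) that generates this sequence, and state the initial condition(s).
Look for the lowest-order linear relation among consecutive terms.
Observation: d(n) - 1·d(n-1) - (-3)·d(n-2) = 0 holds for the shown terms, and no order-1 relation d(n) = α·d(n-1) + β fits.
Check at n=3: 1·-11 + (-3)·1 = -14. ✓

d(n) = d(n-1) - 3d(n-2), d(0) = 4, d(1) = 1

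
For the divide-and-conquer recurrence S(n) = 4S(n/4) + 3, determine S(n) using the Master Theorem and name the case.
Master Theorem template: S(n) = a·S(n/b) + f(n).
Here: a=4, b=4, f(n)=3
Compute log_b(a) = log_4(4) = 1.
f(n) = 3 = O(n^(1-ε)) with ε = 1. Case 1: S(n) = Θ(n^log_b(a)) = Θ(n).

Case 1: S(n) = Θ(n)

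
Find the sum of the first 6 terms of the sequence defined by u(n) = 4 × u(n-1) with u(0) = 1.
Computing the sequence terms: 1, 4, 16, 64, 256, 1024
Adding these values together:

1365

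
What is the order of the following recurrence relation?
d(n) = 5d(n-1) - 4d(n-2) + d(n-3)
The order is the largest lag k for which d(n-k) appears. Here the deepest term is d(n-3), so the order is 3.

Order 3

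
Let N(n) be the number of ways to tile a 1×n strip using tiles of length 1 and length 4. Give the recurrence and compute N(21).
Condition on the last tile: it has length 1 (leaving a 1×(n-1) strip) or length 4 (leaving a 1×(n-4) strip), so N(n) = N(n-1) + N(n-4) (order-4 linear recurrence).
For 0 ≤ i < 4 only unit tiles fit, so N(i) = 1.
Iterating the recurrence: N(4) = 2, N(5) = 3, N(6) = 4, N(7) = 5, N(8) = 7, N(9) = 10, N(10) = 14, N(11) = 19, N(12) = 26, N(13) = 36, N(14) = 50, N(15) = 69, N(16) = 95, N(17) = 131, N(18) = 181, N(19) = 250, N(20) = 345, N(21) = 476.

N(n) = N(n-1) + N(n-4), with N(i) = 1 for 0 ≤ i < 4; N(21) = 476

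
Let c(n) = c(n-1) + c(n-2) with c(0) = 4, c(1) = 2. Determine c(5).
Computing the sequence terms:
4, 2, 6, 8, 14, 22

22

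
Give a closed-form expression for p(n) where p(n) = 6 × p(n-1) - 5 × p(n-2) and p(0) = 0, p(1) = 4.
Recurrence: p(n) = 6 × p(n-1) - 5 × p(n-2), initial: p(0) = 0, p(1) = 4.
Characteristic equation: r² - 6r + 5 = 0, which factors as (r - 5)(r - 1) = 0, so r = 5, 1. General solution p(n) = A·5ⁿ + B·1ⁿ. From p(0) = 0: A + B = 0. From p(1) = 4: 5A + 1B = 4. Solving gives A = 1, B = -1.

p(n) = 5ⁿ - 1ⁿ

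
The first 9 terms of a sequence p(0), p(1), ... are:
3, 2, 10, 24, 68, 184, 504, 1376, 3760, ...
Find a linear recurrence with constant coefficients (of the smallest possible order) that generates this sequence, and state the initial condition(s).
Look for the lowest-order linear relation among consecutive terms.
Observation: p(n) - 2·p(n-1) - (2)·p(n-2) = 0 holds for the shown terms, and no order-1 relation p(n) = α·p(n-1) + β fits.
Check at n=3: 2·10 + (2)·2 = 24. ✓

p(n) = 2p(n-1) + 2p(n-2), p(0) = 3, p(1) = 2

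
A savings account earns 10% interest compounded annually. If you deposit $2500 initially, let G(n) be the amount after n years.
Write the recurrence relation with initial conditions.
Each year the balance grows by 10%, i.e. is multiplied by 1 + 10/100 = 1.1, so G(n) = 1.1 × G(n-1). The initial deposit gives G(0) = 2500.
Unrolling gives the closed form G(n) = 2500 × (1.1)ⁿ.

G(n) = 1.1 × G(n-1), G(0) = 2500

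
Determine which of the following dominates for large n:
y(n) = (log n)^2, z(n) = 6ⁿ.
Comparing growth rates:
Growth-rate hierarchy: log n ≺ any polynomial ≺ any exponential cⁿ (c>1) ≺ n! ≺ nⁿ.
exponential base 6 dominates polylogarithmic (log n)^2 asymptotically.

z(n) grows faster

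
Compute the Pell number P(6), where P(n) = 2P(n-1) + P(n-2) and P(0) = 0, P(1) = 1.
Computing the sequence terms:
0, 1, 2, 5, 12, 29, 70

70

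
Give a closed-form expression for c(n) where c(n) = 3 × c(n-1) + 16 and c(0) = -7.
Recurrence: c(n) = 3 × c(n-1) + 16, initial: c(0) = -7.
Try c(n) = A·3ⁿ + C. Substituting: A·3ⁿ + C = 3(A·3ⁿ⁻¹ + C) + 16 = A·3ⁿ + 3C + 16, so C = 3C + 16, giving C = -8. Then c(0) = A - 8 = -7 gives A = 1.

c(n) = 3ⁿ - 8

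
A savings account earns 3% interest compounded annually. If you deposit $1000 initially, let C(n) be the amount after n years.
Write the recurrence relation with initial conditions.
Each year the balance grows by 3%, i.e. is multiplied by 1 + 3/100 = 1.03, so C(n) = 1.03 × C(n-1). The initial deposit gives C(0) = 1000.
Unrolling gives the closed form C(n) = 1000 × (1.03)ⁿ.

C(n) = 1.03 × C(n-1), C(0) = 1000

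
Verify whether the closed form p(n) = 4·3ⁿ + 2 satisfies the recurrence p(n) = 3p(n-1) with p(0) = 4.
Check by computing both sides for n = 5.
From the recurrence with p(0) = 4:
  p(0) = 4, p(1) = 12, p(2) = 36, p(3) = 108, p(4) = 324, p(5) = 972
  so the recurrence gives p(5) = 972.
From the proposed closed form p(n) = 4·3ⁿ + 2:
  p(5) = 974.
The recurrence gives 972 but the closed form gives 974, so the closed form does not satisfy the recurrence.

No, the closed form is incorrect.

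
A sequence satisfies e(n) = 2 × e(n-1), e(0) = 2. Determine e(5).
Computing step by step:
e(0) = 2
e(1) = 2 × 2 = 4
e(2) = 2 × 4 = 8
e(3) = 2 × 8 = 16
e(4) = 2 × 16 = 32
e(5) = 2 × 32 = 64

64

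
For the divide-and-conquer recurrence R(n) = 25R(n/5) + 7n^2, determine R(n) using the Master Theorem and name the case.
Master Theorem template: R(n) = a·R(n/b) + f(n).
Here: a=25, b=5, f(n)=7n^2
Compute log_b(a) = log_5(25) = 2.
f(n) = 7n^2 = Θ(n^2). Case 2: R(n) = Θ(n^2 log n).

Case 2: R(n) = Θ(n^2 log n)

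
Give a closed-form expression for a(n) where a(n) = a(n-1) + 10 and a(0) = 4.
Recurrence: a(n) = a(n-1) + 10, initial: a(0) = 4.
Each step adds 10, so a(n) = a(0) + 10n = 10n + 4.

a(n) = 10n + 4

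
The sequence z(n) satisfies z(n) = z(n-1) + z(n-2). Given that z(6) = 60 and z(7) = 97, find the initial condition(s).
Work backwards using z(k) = z(k+2) - z(k+1):
z(5) = z(7) - z(6) = 97 - 60 = 37
z(4) = z(6) - z(5) = 60 - 37 = 23
z(3) = z(5) - z(4) = 37 - 23 = 14
z(2) = z(4) - z(3) = 23 - 14 = 9
z(1) = z(3) - z(2) = 14 - 9 = 5
z(0) = z(2) - z(1) = 9 - 5 = 4

z(0) = 4, z(1) = 5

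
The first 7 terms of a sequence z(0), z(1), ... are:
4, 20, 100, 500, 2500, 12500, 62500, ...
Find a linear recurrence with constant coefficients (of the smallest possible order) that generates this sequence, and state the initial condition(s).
Look for the lowest-order linear relation among consecutive terms.
Observation: each term is 5× the previous.
Check at n=2: 5·20 = 100. ✓

z(n) = 5 × z(n-1), z(0) = 4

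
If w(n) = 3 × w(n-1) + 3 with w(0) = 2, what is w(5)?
Computing step by step:
w(0) = 2
w(1) = 3 × 2 + 3 = 9
w(2) = 3 × 9 + 3 = 30
w(3) = 3 × 30 + 3 = 93
w(4) = 3 × 93 + 3 = 282
w(5) = 3 × 282 + 3 = 849

849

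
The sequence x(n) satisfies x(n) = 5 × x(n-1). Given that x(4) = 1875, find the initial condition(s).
In general x(n) = 5ⁿ · x(0). At n = 4: x(0) = x(4) / 5^4 = 1875 / 625 = 3.

x(0) = 3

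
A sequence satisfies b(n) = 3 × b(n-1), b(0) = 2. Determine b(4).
Computing step by step:
b(0) = 2
b(1) = 3 × 2 = 6
b(2) = 3 × 6 = 18
b(3) = 3 × 18 = 54
b(4) = 3 × 54 = 162

162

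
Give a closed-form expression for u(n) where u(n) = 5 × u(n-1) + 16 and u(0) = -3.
Recurrence: u(n) = 5 × u(n-1) + 16, initial: u(0) = -3.
Try u(n) = A·5ⁿ + C. Substituting: A·5ⁿ + C = 5(A·5ⁿ⁻¹ + C) + 16 = A·5ⁿ + 5C + 16, so C = 5C + 16, giving C = -4. Then u(0) = A - 4 = -3 gives A = 1.

u(n) = 5ⁿ - 4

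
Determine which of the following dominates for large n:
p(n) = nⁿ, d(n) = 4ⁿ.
Comparing growth rates:
Growth-rate hierarchy: log n ≺ any polynomial ≺ any exponential cⁿ (c>1) ≺ n! ≺ nⁿ.
super-exponential nⁿ dominates exponential base 4 asymptotically.

p(n) grows faster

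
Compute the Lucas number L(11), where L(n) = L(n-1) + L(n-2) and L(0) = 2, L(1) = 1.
Computing the sequence terms:
2, 1, 3, 4, 7, 11, 18, 29, 47, 76, 123, 199

199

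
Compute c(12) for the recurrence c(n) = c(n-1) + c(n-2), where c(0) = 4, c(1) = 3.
Computing the sequence terms:
4, 3, 7, 10, 17, 27, 44, 71, 115, 186, 301, 487, 788

788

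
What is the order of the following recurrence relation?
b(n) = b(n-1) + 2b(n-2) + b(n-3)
The order is the largest lag k for which b(n-k) appears. Here the deepest term is b(n-3), so the order is 3.

Order 3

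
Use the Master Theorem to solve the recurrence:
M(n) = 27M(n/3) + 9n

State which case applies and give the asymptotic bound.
Master Theorem template: M(n) = a·M(n/b) + f(n).
Here: a=27, b=3, f(n)=9n
Compute log_b(a) = log_3(27) = 3.
f(n) = 9n = O(n^(3-ε)) with ε = 2. Case 1: M(n) = Θ(n^log_b(a)) = Θ(n^3).

Case 1: M(n) = Θ(n^3)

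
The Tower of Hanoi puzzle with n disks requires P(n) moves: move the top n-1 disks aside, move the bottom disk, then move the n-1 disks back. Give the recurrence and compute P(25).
Moving n disks = move the top n-1 disks aside (P(n-1) moves) + move the largest disk (1 move) + move the n-1 disks back on top (P(n-1) moves), so P(n) = 2P(n-1) + 1, with P(1) = 1 (a single disk takes one move).
First terms: 1, 3, 7, 15, 31, 63, … — each is one less than a power of 2. Indeed P(n) + 1 = 2(P(n-1) + 1) with P(1) + 1 = 2, so P(n) + 1 = 2ⁿ and P(n) = 2ⁿ - 1.
Hence P(25) = 2^25 - 1 = 33554432 - 1 = 33554431.

P(n) = 2P(n-1) + 1, P(1) = 1; P(25) = 33554431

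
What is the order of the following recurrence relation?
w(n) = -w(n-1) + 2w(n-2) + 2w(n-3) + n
The order is the largest lag k for which w(n-k) appears. Here the deepest term is w(n-3) (the n term is non-homogeneous and does not affect the order), so the order is 3.

Order 3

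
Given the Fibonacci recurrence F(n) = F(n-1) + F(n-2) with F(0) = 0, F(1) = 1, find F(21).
Computing the sequence terms:
0, 1, 1, 2, 3, 5, 8, 13, 21, 34, 55, 89, 144, 233, 377, 610, 987, 1597, 2584, 4181, 6765, 10946

10946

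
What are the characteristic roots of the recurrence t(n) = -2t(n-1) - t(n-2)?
Substitute t(n) = rⁿ and divide through by rⁿ⁻²: r² + 2r + 1 = 0
Factor: (r + 1)² = 0, so r = -1 (double root).
General solution: t(n) = (A + Bn)·(-1)ⁿ

Characteristic: r² + 2r + 1 = 0, Roots: r = -1 (double root)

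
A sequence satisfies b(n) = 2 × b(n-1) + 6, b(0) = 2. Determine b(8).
Computing step by step:
b(0) = 2
b(1) = 2 × 2 + 6 = 10
b(2) = 2 × 10 + 6 = 26
b(3) = 2 × 26 + 6 = 58
b(4) = 2 × 58 + 6 = 122
b(5) = 2 × 122 + 6 = 250
b(6) = 2 × 250 + 6 = 506
b(7) = 2 × 506 + 6 = 1018
b(8) = 2 × 1018 + 6 = 2042

2042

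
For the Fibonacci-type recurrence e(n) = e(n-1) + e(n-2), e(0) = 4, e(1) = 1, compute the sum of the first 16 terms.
Computing the sequence terms: 4, 1, 5, 6, 11, 17, 28, 45, 73, 118, 191, 309, 500, 809, 1309, 2118
Adding these values together:

5544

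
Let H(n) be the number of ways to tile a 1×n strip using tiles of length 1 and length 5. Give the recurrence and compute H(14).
Condition on the last tile: it has length 1 (leaving a 1×(n-1) strip) or length 5 (leaving a 1×(n-5) strip), so H(n) = H(n-1) + H(n-5) (order-5 linear recurrence).
For 0 ≤ i < 5 only unit tiles fit, so H(i) = 1.
Iterating the recurrence: H(5) = 2, H(6) = 3, H(7) = 4, H(8) = 5, H(9) = 6, H(10) = 8, H(11) = 11, H(12) = 15, H(13) = 20, H(14) = 26.

H(n) = H(n-1) + H(n-5), with H(i) = 1 for 0 ≤ i < 5; H(14) = 26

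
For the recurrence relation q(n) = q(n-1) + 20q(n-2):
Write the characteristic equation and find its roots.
Substitute q(n) = rⁿ and divide through by rⁿ⁻²: r² - r - 20 = 0
Factor: (r + 4)(r - 5) = 0, so r = -4, 5.
General solution: q(n) = A·(-4)ⁿ + B·5ⁿ

Characteristic: r² - r - 20 = 0, Roots: r = -4, 5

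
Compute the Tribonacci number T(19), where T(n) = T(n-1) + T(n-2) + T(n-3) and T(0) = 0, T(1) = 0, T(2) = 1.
Computing the sequence terms:
0, 0, 1, 1, 2, 4, 7, 13, 24, 44, 81, 149, 274, 504, 927, 1705, 3136, 5768, 10609, 19513

19513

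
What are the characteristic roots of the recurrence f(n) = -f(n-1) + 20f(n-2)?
Substitute f(n) = rⁿ and divide through by rⁿ⁻²: r² + r - 20 = 0
Factor: (r - 4)(r + 5) = 0, so r = 4, -5.
General solution: f(n) = A·4ⁿ + B·(-5)ⁿ

Characteristic: r² + r - 20 = 0, Roots: r = 4, -5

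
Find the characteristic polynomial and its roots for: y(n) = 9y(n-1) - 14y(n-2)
Substitute y(n) = rⁿ and divide through by rⁿ⁻²: r² - 9r + 14 = 0
Factor: (r - 7)(r - 2) = 0, so r = 7, 2.
General solution: y(n) = A·7ⁿ + B·2ⁿ

Characteristic: r² - 9r + 14 = 0, Roots: r = 7, 2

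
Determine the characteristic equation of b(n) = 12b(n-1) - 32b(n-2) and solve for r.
Substitute b(n) = rⁿ and divide through by rⁿ⁻²: r² - 12r + 32 = 0
Factor: (r - 8)(r - 4) = 0, so r = 8, 4.
General solution: b(n) = A·8ⁿ + B·4ⁿ

Characteristic: r² - 12r + 32 = 0, Roots: r = 8, 4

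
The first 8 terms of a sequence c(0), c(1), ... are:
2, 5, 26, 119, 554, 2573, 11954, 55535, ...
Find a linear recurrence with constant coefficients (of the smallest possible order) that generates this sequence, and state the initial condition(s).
Look for the lowest-order linear relation among consecutive terms.
Observation: c(n) - 4·c(n-1) - (3)·c(n-2) = 0 holds for the shown terms, and no order-1 relation c(n) = α·c(n-1) + β fits.
Check at n=3: 4·26 + (3)·5 = 119. ✓

c(n) = 4c(n-1) + 3c(n-2), c(0) = 2, c(1) = 5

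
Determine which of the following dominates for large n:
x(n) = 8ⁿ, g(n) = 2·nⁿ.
Comparing growth rates:
Growth-rate hierarchy: log n ≺ any polynomial ≺ any exponential cⁿ (c>1) ≺ n! ≺ nⁿ.
super-exponential nⁿ dominates exponential base 8 asymptotically.

g(n) grows faster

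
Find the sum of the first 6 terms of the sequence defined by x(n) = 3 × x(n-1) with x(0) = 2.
Computing the sequence terms: 2, 6, 18, 54, 162, 486
Adding these values together:

728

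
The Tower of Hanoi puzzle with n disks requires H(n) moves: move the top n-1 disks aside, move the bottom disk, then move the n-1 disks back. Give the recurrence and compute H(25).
Moving n disks = move the top n-1 disks aside (H(n-1) moves) + move the largest disk (1 move) + move the n-1 disks back on top (H(n-1) moves), so H(n) = 2H(n-1) + 1, with H(1) = 1 (a single disk takes one move).
First terms: 1, 3, 7, 15, 31, 63, … — each is one less than a power of 2. Indeed H(n) + 1 = 2(H(n-1) + 1) with H(1) + 1 = 2, so H(n) + 1 = 2ⁿ and H(n) = 2ⁿ - 1.
Hence H(25) = 2^25 - 1 = 33554432 - 1 = 33554431.

H(n) = 2H(n-1) + 1, H(1) = 1; H(25) = 33554431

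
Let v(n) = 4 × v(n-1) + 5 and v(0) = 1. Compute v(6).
Computing step by step:
v(0) = 1
v(1) = 4 × 1 + 5 = 9
v(2) = 4 × 9 + 5 = 41
v(3) = 4 × 41 + 5 = 169
v(4) = 4 × 169 + 5 = 681
v(5) = 4 × 681 + 5 = 2729
v(6) = 4 × 2729 + 5 = 10921

10921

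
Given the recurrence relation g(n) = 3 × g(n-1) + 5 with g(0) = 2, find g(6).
Computing step by step:
g(0) = 2
g(1) = 3 × 2 + 5 = 11
g(2) = 3 × 11 + 5 = 38
g(3) = 3 × 38 + 5 = 119
g(4) = 3 × 119 + 5 = 362
g(5) = 3 × 362 + 5 = 1091
g(6) = 3 × 1091 + 5 = 3278

3278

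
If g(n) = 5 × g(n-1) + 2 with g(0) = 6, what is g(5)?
Computing step by step:
g(0) = 6
g(1) = 5 × 6 + 2 = 32
g(2) = 5 × 32 + 2 = 162
g(3) = 5 × 162 + 2 = 812
g(4) = 5 × 812 + 2 = 4062
g(5) = 5 × 4062 + 2 = 20312

20312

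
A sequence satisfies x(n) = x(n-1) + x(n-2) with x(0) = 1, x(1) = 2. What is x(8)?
Computing the sequence terms:
1, 2, 3, 5, 8, 13, 21, 34, 55

55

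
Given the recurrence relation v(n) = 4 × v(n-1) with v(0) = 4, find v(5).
Computing step by step:
v(0) = 4
v(1) = 4 × 4 = 16
v(2) = 4 × 16 = 64
v(3) = 4 × 64 = 256
v(4) = 4 × 256 = 1024
v(5) = 4 × 1024 = 4096

4096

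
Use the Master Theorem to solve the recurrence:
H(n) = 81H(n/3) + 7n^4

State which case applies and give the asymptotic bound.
Master Theorem template: H(n) = a·H(n/b) + f(n).
Here: a=81, b=3, f(n)=7n^4
Compute log_b(a) = log_3(81) = 4.
f(n) = 7n^4 = Θ(n^4). Case 2: H(n) = Θ(n^4 log n).

Case 2: H(n) = Θ(n^4 log n)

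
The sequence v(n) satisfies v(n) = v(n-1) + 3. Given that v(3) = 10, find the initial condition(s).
v(3) = v(0) + 3·3, so v(0) = 10 - 9 = 1.

v(0) = 1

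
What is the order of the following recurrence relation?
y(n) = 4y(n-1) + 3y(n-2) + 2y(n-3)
The order is the largest lag k for which y(n-k) appears. Here the deepest term is y(n-3), so the order is 3.

Order 3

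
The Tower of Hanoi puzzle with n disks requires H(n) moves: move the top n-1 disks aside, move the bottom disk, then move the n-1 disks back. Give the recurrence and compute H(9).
Moving n disks = move the top n-1 disks aside (H(n-1) moves) + move the largest disk (1 move) + move the n-1 disks back on top (H(n-1) moves), so H(n) = 2H(n-1) + 1, with H(1) = 1 (a single disk takes one move).
First terms: 1, 3, 7, 15, 31, 63, … — each is one less than a power of 2. Indeed H(n) + 1 = 2(H(n-1) + 1) with H(1) + 1 = 2, so H(n) + 1 = 2ⁿ and H(n) = 2ⁿ - 1.
Hence H(9) = 2^9 - 1 = 512 - 1 = 511.

H(n) = 2H(n-1) + 1, H(1) = 1; H(9) = 511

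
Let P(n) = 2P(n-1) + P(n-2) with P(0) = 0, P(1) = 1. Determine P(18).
Computing the sequence terms:
0, 1, 2, 5, 12, 29, 70, 169, 408, 985, 2378, 5741, 13860, 33461, 80782, 195025, 470832, 1136689, 2744210

2744210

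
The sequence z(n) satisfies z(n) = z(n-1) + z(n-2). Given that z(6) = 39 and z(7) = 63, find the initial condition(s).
Work backwards using z(k) = z(k+2) - z(k+1):
z(5) = z(7) - z(6) = 63 - 39 = 24
z(4) = z(6) - z(5) = 39 - 24 = 15
z(3) = z(5) - z(4) = 24 - 15 = 9
z(2) = z(4) - z(3) = 15 - 9 = 6
z(1) = z(3) - z(2) = 9 - 6 = 3
z(0) = z(2) - z(1) = 6 - 3 = 3

z(0) = 3, z(1) = 3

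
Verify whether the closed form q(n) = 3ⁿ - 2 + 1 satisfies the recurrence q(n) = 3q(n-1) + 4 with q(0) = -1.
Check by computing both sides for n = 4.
From the recurrence with q(0) = -1:
  q(0) = -1, q(1) = 1, q(2) = 7, q(3) = 25, q(4) = 79
  so the recurrence gives q(4) = 79.
From the proposed closed form q(n) = 3ⁿ - 2 + 1:
  q(4) = 80.
The recurrence gives 79 but the closed form gives 80, so the closed form does not satisfy the recurrence.

No, the closed form is incorrect.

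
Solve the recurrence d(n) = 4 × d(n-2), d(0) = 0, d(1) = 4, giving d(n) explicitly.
Recurrence: d(n) = 4 × d(n-2), initial: d(0) = 0, d(1) = 4.
Characteristic equation: r² - 4 = 0, which factors as (r - 2)(r + 2) = 0, so r = 2, -2. General solution d(n) = A·2ⁿ + B·(-2)ⁿ. From d(0) = 0: A + B = 0. From d(1) = 4: 2A - 2B = 4. Solving gives A = 1, B = -1.

d(n) = 2ⁿ - (-2)ⁿ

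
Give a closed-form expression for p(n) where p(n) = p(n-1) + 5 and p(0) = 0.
Recurrence: p(n) = p(n-1) + 5, initial: p(0) = 0.
Each step adds 5, so p(n) = p(0) + 5n = 5n.

p(n) = 5n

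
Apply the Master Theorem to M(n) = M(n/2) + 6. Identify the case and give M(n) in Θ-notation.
Master Theorem template: M(n) = a·M(n/b) + f(n).
Here: a=1, b=2, f(n)=6
Compute log_b(a) = log_2(1) = 0.
f(n) = 6 = Θ(1). Case 2: M(n) = Θ(log n).

Case 2: M(n) = Θ(log n)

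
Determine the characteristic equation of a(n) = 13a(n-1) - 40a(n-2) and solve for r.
Substitute a(n) = rⁿ and divide through by rⁿ⁻²: r² - 13r + 40 = 0
Factor: (r - 5)(r - 8) = 0, so r = 5, 8.
General solution: a(n) = A·5ⁿ + B·8ⁿ

Characteristic: r² - 13r + 40 = 0, Roots: r = 5, 8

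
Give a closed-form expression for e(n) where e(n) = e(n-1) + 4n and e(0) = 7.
Recurrence: e(n) = e(n-1) + 4n, initial: e(0) = 7.
Telescoping: e(n) = e(0) + 4·Σᵢ₌₁ⁿ i = 7 + 4·n(n+1)/2.

e(n) = 4·n(n+1)/2 + 7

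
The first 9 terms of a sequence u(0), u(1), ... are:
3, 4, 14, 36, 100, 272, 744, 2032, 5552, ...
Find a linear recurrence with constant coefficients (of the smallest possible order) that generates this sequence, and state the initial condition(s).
Look for the lowest-order linear relation among consecutive terms.
Observation: u(n) - 2·u(n-1) - (2)·u(n-2) = 0 holds for the shown terms, and no order-1 relation u(n) = α·u(n-1) + β fits.
Check at n=3: 2·14 + (2)·4 = 36. ✓

u(n) = 2u(n-1) + 2u(n-2), u(0) = 3, u(1) = 4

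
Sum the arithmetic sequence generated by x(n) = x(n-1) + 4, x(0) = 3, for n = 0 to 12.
Computing the sequence terms: 3, 7, 11, 15, 19, 23, 27, 31, 35, 39, 43, 47, 51
Adding these values together:

351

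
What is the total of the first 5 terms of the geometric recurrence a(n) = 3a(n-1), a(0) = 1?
Computing the sequence terms: 1, 3, 9, 27, 81
Adding these values together:

121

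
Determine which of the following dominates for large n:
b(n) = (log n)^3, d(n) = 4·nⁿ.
Comparing growth rates:
Growth-rate hierarchy: log n ≺ any polynomial ≺ any exponential cⁿ (c>1) ≺ n! ≺ nⁿ.
super-exponential nⁿ dominates polylogarithmic (log n)^3 asymptotically.

d(n) grows faster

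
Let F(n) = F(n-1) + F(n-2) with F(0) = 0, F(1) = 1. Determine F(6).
Computing the sequence terms:
0, 1, 1, 2, 3, 5, 8

8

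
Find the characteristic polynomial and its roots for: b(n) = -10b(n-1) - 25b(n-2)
Substitute b(n) = rⁿ and divide through by rⁿ⁻²: r² + 10r + 25 = 0
Factor: (r + 5)² = 0, so r = -5 (double root).
General solution: b(n) = (A + Bn)·(-5)ⁿ

Characteristic: r² + 10r + 25 = 0, Roots: r = -5 (double root)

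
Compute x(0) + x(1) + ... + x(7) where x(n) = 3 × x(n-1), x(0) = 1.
Computing the sequence terms: 1, 3, 9, 27, 81, 243, 729, 2187
Adding these values together:

3280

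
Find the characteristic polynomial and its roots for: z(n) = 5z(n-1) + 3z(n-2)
Substitute z(n) = rⁿ and divide through by rⁿ⁻²: r² - 5r - 3 = 0
Discriminant: 5² + 4·3 = 37, not a perfect square, so by the quadratic formula r = (5 ± √37)/2.
General solution: z(n) = A·r₁ⁿ + B·r₂ⁿ where r₁,r₂ = (5 ± √37)/2

Characteristic: r² - 5r - 3 = 0, Roots: r = (5 ± √37)/2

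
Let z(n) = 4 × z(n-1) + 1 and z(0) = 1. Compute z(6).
Computing step by step:
z(0) = 1
z(1) = 4 × 1 + 1 = 5
z(2) = 4 × 5 + 1 = 21
z(3) = 4 × 21 + 1 = 85
z(4) = 4 × 85 + 1 = 341
z(5) = 4 × 341 + 1 = 1365
z(6) = 4 × 1365 + 1 = 5461

5461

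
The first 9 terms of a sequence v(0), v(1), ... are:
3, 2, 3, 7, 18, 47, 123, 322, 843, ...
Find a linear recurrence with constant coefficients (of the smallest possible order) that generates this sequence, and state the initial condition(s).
Look for the lowest-order linear relation among consecutive terms.
Observation: v(n) - 3·v(n-1) - (-1)·v(n-2) = 0 holds for the shown terms, and no order-1 relation v(n) = α·v(n-1) + β fits.
Check at n=3: 3·3 + (-1)·2 = 7. ✓

v(n) = 3v(n-1) - v(n-2), v(0) = 3, v(1) = 2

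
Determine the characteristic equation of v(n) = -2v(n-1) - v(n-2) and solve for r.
Substitute v(n) = rⁿ and divide through by rⁿ⁻²: r² + 2r + 1 = 0
Factor: (r + 1)² = 0, so r = -1 (double root).
General solution: v(n) = (A + Bn)·(-1)ⁿ

Characteristic: r² + 2r + 1 = 0, Roots: r = -1 (double root)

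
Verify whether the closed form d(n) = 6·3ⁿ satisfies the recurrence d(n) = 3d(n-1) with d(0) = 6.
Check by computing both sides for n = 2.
From the recurrence with d(0) = 6:
  d(0) = 6, d(1) = 18, d(2) = 54
  so the recurrence gives d(2) = 54.
From the proposed closed form d(n) = 6·3ⁿ:
  d(2) = 54.
Both sides give 54 at n = 2, and the initial condition(s) match, so the closed form is consistent.

Yes, the closed form is correct.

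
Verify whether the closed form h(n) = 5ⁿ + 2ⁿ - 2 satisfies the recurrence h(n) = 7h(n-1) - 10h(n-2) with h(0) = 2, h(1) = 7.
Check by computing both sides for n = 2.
From the recurrence with h(0) = 2, h(1) = 7:
  h(0) = 2, h(1) = 7, h(2) = 29
  so the recurrence gives h(2) = 29.
From the proposed closed form h(n) = 5ⁿ + 2ⁿ - 2:
  h(2) = 27.
The recurrence gives 29 but the closed form gives 27, so the closed form does not satisfy the recurrence.

No, the closed form is incorrect.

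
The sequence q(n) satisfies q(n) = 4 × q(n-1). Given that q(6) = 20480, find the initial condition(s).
In general q(n) = 4ⁿ · q(0). At n = 6: q(0) = q(6) / 4^6 = 20480 / 4096 = 5.

q(0) = 5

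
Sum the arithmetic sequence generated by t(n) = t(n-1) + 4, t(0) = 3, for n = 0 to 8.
Computing the sequence terms: 3, 7, 11, 15, 19, 23, 27, 31, 35
Adding these values together:

171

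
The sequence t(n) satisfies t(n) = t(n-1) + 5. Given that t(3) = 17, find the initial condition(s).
t(3) = t(0) + 3·5, so t(0) = 17 - 15 = 2.

t(0) = 2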